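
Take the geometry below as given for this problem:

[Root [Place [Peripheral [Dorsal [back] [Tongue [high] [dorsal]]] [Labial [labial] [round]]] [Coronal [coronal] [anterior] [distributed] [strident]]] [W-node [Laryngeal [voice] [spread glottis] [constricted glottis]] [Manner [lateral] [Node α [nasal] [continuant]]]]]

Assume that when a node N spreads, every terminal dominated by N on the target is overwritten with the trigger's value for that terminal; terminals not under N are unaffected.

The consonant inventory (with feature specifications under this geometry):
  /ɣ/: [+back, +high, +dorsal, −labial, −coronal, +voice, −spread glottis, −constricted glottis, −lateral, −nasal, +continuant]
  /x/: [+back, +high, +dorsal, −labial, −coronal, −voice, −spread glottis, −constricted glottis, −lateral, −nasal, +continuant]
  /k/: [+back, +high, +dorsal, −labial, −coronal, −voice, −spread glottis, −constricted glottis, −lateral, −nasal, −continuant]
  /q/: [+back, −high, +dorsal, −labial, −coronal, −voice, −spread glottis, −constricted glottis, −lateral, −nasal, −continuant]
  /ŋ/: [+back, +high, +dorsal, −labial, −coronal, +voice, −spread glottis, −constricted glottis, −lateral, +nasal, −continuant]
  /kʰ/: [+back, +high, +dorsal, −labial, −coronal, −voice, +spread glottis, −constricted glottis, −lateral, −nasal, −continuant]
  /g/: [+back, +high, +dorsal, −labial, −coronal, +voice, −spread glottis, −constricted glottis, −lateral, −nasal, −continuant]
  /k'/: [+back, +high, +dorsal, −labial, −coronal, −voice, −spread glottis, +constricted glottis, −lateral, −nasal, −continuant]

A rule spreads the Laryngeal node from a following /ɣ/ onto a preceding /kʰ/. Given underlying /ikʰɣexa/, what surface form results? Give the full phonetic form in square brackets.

[igɣexa]

The Laryngeal node dominates the terminals [voice], [spread glottis], [constricted glottis].
The target acquires /ɣ/'s values for everything under Laryngeal — [+voice], [−spread glottis], [−constricted glottis] — while keeping its own [back], [high], [dorsal], ….
The resulting bundle matches /g/ in the inventory; substituting it for /kʰ/ gives [igɣexa].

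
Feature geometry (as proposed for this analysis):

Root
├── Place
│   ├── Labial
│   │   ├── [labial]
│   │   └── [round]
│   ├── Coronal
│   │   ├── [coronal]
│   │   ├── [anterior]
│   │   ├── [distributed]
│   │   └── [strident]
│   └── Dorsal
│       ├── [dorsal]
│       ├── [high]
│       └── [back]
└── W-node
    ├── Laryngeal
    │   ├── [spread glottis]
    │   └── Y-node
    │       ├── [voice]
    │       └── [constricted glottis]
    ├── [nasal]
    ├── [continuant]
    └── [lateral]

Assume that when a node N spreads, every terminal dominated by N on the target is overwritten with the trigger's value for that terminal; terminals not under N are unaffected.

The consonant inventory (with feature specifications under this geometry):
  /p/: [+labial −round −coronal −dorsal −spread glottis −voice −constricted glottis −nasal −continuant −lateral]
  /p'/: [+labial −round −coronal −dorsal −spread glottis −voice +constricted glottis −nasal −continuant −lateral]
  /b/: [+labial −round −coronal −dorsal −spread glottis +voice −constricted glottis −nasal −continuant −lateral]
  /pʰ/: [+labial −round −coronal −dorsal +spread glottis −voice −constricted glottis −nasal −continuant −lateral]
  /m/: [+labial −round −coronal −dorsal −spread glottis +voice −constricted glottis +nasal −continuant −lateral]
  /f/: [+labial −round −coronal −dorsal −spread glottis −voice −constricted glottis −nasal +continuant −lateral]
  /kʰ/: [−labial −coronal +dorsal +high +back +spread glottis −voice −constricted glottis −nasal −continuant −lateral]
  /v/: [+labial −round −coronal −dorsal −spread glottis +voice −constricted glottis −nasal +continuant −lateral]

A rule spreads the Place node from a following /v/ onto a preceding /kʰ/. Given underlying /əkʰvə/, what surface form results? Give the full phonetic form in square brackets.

[əpʰvə]

The Place node dominates the terminals [labial], [round], [coronal], [anterior], [distributed], [strident], [dorsal], [high], [back].
The target acquires /v/'s values for everything under Place — [+labial], [−round], [−coronal], [−dorsal] — while keeping its own [spread glottis], [voice], [constricted glottis], ….
This feature bundle is that of [pʰ], so /əkʰvə/ surfaces as [əpʰvə].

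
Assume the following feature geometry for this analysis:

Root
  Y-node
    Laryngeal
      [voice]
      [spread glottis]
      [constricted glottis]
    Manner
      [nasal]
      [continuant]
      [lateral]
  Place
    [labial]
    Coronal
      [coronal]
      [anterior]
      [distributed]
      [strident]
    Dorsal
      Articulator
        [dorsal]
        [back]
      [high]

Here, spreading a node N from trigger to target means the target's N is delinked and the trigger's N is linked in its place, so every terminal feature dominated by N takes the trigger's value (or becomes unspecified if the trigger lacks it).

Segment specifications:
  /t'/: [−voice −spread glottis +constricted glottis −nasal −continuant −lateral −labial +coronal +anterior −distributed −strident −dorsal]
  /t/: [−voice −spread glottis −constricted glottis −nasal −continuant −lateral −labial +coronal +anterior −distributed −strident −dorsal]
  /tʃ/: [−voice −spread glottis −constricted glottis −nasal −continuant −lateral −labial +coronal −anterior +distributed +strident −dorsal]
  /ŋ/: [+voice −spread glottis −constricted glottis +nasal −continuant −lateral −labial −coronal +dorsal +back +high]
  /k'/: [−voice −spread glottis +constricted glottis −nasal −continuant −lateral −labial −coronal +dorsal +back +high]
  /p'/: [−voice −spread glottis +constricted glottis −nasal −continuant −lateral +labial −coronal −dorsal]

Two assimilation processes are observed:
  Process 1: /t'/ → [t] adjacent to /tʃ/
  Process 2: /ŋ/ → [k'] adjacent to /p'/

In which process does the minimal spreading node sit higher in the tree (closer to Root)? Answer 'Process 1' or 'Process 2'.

Process 2

Process 1 alters [constricted glottis]; the lowest dominating node is [constricted glottis] (depth 3 from Root).
Process 2 alters [voice], [constricted glottis], [nasal]; the lowest common ancestor is Y-node (depth 1 from Root).
Depth 1 < depth 3; Process 2 involves the structurally higher constituent Y-node.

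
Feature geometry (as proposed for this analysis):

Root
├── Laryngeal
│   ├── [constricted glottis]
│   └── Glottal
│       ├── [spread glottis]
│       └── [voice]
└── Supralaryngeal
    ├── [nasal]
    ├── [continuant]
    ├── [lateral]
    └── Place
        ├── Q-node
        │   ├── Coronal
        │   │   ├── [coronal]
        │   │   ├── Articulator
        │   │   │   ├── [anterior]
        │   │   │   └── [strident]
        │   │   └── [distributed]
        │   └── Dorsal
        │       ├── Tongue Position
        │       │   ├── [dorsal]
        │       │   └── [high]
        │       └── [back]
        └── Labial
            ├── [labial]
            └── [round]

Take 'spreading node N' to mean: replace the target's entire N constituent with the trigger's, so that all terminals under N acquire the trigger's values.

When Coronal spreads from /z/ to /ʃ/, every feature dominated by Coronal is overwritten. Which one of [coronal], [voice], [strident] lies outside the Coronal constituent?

[voice]

The terminals dominated by Coronal are [coronal], [anterior], [strident], [distributed].
Spreading Coronal replaces [strident], [coronal] with the trigger's values, since each sits inside the Coronal constituent.
But [voice] is a dependent of Glottal, outside Coronal; it is therefore untouched by the spreading.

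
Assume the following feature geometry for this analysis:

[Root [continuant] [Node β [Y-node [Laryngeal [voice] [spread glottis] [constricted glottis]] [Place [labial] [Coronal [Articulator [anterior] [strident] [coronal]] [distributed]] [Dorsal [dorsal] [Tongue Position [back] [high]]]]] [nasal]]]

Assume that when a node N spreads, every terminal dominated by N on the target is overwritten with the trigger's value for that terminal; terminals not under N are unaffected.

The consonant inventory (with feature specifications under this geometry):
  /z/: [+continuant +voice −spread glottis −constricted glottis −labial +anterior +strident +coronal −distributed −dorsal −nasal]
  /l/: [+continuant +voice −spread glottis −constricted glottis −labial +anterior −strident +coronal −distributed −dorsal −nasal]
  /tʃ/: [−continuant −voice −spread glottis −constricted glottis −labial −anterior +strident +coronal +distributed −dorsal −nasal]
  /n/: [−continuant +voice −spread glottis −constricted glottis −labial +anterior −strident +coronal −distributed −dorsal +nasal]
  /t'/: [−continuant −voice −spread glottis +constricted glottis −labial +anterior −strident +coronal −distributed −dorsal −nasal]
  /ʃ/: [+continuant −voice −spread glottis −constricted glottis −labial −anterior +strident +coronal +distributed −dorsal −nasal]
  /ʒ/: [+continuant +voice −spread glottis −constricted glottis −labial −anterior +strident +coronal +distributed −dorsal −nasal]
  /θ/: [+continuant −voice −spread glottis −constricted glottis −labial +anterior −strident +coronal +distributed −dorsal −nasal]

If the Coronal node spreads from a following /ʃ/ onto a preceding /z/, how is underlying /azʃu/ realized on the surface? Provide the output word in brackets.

Coronal immediately or transitively dominates [anterior], [strident], [coronal], [distributed].
Spreading Coronal from /ʃ/ onto /z/ replaces those values with /ʃ/'s: [−anterior], [+strident], [+coronal], [+distributed]. Features outside Coronal ([continuant], [voice], [spread glottis], …) stay as in /z/.
The resulting bundle matches /ʒ/ in the inventory; substituting it for /z/ gives [aʒʃu].

[aʒʃu]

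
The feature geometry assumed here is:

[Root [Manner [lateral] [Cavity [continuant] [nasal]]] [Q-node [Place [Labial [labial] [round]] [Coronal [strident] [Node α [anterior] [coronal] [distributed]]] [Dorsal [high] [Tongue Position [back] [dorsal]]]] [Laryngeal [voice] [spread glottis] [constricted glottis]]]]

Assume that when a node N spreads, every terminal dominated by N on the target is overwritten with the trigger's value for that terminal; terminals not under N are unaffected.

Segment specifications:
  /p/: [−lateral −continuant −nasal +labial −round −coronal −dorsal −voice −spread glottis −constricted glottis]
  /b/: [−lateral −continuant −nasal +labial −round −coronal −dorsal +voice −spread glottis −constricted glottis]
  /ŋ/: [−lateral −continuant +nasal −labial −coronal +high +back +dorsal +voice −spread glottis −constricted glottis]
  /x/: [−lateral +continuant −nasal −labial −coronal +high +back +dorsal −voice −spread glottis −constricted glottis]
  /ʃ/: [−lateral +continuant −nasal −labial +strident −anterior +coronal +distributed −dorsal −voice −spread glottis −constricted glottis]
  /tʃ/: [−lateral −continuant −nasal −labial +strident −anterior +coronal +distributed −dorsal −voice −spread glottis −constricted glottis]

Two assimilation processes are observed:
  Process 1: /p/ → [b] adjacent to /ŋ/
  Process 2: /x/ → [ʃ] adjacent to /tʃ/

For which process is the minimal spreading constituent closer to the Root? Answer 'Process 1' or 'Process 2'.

Process 2

Process 1: the feature that changes is [voice]; the minimal node is [voice] (depth 3).
Process 2 alters [coronal], [anterior], [distributed], [strident], [dorsal], [high], [back]; the lowest common ancestor is Place (depth 2 from Root).
Place is closer to Root than [voice], so Process 2 spreads the higher node.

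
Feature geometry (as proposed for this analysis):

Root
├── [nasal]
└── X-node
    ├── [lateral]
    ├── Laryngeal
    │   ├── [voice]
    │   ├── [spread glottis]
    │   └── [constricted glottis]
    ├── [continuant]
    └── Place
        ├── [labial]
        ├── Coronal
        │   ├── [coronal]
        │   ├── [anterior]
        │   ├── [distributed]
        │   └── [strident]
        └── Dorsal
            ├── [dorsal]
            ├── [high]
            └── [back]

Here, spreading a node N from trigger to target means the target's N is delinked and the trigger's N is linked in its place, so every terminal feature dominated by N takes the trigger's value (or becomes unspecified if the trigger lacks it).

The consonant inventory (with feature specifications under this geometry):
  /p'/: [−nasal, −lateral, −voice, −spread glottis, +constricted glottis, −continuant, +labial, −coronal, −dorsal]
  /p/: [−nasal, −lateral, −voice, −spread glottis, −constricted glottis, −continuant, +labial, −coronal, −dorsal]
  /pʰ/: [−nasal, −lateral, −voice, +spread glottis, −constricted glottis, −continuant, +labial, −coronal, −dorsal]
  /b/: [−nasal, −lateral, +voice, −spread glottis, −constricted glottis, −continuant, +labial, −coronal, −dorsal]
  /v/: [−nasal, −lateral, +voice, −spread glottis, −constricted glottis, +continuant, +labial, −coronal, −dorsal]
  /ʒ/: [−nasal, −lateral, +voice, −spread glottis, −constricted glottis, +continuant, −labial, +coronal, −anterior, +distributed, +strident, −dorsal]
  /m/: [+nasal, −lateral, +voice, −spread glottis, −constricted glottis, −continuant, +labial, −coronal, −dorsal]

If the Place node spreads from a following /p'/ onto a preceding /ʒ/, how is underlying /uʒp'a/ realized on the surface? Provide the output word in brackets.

[uvp'a]

Terminals under Place in this geometry: [labial], [coronal], [anterior], [distributed], [strident], [dorsal], [high], [back].
After delinking /ʒ/'s Place and linking /p'/'s, the affected terminals become [+labial], [−coronal], [−dorsal]; [nasal], [lateral], [voice], … (outside Place) are retained from /ʒ/.
The resulting bundle matches /v/ in the inventory; substituting it for /ʒ/ gives [uvp'a].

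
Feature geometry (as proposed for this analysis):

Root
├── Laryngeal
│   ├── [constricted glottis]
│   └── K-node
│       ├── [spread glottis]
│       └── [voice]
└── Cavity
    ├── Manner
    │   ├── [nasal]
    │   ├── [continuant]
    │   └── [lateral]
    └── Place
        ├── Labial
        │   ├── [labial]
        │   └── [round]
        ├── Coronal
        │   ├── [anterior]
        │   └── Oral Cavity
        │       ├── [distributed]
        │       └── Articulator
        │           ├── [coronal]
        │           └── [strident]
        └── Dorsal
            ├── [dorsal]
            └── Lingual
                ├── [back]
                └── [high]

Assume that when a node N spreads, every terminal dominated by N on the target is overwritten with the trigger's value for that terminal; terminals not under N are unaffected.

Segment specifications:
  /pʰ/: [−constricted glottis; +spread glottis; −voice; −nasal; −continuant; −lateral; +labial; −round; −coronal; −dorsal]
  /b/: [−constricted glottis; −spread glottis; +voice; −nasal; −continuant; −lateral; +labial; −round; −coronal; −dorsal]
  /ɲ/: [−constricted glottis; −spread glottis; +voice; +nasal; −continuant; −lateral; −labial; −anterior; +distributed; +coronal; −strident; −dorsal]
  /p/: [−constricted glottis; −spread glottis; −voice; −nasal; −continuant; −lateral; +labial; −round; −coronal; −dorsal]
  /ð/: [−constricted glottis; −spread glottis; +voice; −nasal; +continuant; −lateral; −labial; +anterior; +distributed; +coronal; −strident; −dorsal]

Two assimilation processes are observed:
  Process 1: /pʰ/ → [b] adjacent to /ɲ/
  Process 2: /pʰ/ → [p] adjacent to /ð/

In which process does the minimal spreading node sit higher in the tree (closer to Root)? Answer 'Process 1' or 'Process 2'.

Process 1

Process 1 alters [voice], [spread glottis]; the lowest common ancestor is K-node (depth 2 from Root).
Process 2 alters [spread glottis]; the lowest dominating node is [spread glottis] (depth 3 from Root).
K-node is closer to Root than [spread glottis], so Process 1 spreads the higher node.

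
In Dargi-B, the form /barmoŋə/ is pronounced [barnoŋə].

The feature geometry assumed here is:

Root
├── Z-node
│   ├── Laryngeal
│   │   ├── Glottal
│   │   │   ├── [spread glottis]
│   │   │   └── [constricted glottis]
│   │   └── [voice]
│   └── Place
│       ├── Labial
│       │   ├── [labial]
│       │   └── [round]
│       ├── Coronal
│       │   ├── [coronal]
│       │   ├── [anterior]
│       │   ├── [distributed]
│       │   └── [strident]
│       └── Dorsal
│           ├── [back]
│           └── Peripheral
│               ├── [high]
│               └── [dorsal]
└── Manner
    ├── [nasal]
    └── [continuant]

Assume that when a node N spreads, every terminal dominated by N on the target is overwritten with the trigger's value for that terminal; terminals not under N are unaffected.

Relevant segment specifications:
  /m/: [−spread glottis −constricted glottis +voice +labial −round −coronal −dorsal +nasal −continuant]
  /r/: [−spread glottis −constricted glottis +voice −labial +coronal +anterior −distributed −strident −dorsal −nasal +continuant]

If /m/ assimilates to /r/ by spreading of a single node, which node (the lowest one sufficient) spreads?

Place

/m/ and [n] differ in [labial], [round], [coronal], [anterior], [distributed], [strident]; every other specified feature is identical.
These terminals are all dominated by Place, and no proper subconstituent of Place covers them all; Place is their lowest common ancestor.
Delinking /m/'s Place and associating /r/'s Place gives precisely the feature bundle of [n].
[continuant], [nasal] stay as in /m/ although /r/ differs there, so no node dominating them spread; among the remaining candidates Place is the lowest that derives the output.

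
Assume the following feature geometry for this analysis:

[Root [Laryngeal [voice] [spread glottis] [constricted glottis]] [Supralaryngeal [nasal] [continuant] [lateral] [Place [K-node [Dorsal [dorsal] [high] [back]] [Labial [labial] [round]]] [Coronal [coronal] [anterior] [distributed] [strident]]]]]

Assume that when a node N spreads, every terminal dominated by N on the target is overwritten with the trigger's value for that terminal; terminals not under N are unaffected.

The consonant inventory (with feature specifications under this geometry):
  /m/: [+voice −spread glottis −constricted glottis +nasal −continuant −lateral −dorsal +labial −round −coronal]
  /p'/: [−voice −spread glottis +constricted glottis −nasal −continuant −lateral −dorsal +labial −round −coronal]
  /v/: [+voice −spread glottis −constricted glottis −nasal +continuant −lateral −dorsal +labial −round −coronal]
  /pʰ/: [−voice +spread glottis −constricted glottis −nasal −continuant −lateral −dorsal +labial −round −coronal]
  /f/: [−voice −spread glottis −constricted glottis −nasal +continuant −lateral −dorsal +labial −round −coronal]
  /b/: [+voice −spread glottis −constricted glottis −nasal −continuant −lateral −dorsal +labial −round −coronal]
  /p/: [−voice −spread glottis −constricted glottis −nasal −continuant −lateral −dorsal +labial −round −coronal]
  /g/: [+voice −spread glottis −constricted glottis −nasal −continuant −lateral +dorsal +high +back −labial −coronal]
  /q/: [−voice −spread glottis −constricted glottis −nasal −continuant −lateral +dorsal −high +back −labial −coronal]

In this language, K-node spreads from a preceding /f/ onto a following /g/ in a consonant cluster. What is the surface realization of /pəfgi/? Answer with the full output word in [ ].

Terminals under K-node in this geometry: [dorsal], [high], [back], [labial], [round].
Spreading K-node from /f/ onto /g/ replaces those values with /f/'s: [−dorsal], [+labial], [−round]. Features outside K-node ([voice], [spread glottis], [constricted glottis], …) stay as in /g/.
The resulting bundle matches /b/ in the inventory; substituting it for /g/ gives [pəfbi].

[pəfbi]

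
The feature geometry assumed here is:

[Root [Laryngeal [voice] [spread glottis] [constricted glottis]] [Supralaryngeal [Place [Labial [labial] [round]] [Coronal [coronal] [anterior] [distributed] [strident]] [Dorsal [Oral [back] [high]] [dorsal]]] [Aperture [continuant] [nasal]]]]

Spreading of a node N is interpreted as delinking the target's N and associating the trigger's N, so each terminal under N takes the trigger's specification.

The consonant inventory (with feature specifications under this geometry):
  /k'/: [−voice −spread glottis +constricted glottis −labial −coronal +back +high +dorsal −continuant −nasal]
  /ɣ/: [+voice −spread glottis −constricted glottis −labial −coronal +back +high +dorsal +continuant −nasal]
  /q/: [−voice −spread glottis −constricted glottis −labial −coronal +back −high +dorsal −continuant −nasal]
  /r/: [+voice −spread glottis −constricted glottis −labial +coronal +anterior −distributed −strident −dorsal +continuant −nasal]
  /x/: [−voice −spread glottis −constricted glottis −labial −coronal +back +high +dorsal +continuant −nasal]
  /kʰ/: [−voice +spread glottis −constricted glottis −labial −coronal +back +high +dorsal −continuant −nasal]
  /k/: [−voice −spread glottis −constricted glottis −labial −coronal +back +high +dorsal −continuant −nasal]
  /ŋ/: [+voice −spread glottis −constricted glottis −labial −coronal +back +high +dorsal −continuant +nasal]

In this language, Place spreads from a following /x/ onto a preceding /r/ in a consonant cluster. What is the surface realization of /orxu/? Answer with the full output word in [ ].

The Place node dominates the terminals [labial], [round], [coronal], [anterior], [distributed], [strident], [back], [high], [dorsal].
The target acquires /x/'s values for everything under Place — [−labial], [−coronal], [+back], [+high], [+dorsal] — while keeping its own [voice], [spread glottis], [constricted glottis], ….
The resulting bundle matches /ɣ/ in the inventory; substituting it for /r/ gives [oɣxu].

[oɣxu]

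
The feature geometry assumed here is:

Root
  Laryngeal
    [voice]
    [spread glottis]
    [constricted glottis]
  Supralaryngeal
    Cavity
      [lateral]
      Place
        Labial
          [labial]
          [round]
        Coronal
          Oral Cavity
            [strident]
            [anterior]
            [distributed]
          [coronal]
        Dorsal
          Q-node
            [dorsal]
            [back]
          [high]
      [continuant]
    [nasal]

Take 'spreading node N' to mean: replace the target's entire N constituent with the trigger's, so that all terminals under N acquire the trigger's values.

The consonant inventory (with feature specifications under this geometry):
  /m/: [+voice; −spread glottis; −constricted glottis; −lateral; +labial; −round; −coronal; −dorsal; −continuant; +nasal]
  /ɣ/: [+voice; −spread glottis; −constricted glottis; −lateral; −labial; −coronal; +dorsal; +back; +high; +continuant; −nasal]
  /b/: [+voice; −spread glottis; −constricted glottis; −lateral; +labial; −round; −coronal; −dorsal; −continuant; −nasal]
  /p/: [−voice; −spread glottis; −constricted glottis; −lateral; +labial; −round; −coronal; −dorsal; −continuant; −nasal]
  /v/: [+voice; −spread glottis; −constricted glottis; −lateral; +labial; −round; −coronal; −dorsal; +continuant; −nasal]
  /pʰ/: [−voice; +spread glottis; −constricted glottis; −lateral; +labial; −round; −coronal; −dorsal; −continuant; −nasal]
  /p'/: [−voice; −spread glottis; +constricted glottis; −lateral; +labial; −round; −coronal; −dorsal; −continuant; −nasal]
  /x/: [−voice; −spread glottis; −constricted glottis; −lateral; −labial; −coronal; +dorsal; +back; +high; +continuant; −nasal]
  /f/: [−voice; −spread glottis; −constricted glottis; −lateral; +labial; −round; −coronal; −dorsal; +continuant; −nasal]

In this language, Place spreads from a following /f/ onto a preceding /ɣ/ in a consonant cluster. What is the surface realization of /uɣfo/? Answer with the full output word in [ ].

[uvfo]

Place immediately or transitively dominates [labial], [round], [strident], [anterior], [distributed], [coronal], [dorsal], [back], [high].
After delinking /ɣ/'s Place and linking /f/'s, the affected terminals become [+labial], [−round], [−coronal], [−dorsal]; [voice], [spread glottis], [constricted glottis], … (outside Place) are retained from /ɣ/.
The resulting bundle matches /v/ in the inventory; substituting it for /ɣ/ gives [uvfo].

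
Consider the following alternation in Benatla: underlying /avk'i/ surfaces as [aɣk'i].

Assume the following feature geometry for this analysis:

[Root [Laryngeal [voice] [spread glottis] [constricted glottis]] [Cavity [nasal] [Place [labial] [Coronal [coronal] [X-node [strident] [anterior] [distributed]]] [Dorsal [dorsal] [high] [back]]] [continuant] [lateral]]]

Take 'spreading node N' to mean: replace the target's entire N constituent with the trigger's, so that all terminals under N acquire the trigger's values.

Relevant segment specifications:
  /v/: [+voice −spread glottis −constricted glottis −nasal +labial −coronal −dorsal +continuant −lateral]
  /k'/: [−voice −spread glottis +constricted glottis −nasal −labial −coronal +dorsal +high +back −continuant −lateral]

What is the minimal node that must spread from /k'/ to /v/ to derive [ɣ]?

The alternation /v/ → [ɣ] changes [labial], [dorsal], [high], [back] and nothing else.
These terminals are all dominated by Place, and no proper subconstituent of Place covers them all; Place is their lowest common ancestor.
If Place spreads, every terminal under it takes /k'/'s value, producing [ɣ] as observed.
[continuant] — on which /k'/ differs from /v/ — is unchanged, so neither Cavity nor anything higher can have spread; the constituent is no larger than Place.

Place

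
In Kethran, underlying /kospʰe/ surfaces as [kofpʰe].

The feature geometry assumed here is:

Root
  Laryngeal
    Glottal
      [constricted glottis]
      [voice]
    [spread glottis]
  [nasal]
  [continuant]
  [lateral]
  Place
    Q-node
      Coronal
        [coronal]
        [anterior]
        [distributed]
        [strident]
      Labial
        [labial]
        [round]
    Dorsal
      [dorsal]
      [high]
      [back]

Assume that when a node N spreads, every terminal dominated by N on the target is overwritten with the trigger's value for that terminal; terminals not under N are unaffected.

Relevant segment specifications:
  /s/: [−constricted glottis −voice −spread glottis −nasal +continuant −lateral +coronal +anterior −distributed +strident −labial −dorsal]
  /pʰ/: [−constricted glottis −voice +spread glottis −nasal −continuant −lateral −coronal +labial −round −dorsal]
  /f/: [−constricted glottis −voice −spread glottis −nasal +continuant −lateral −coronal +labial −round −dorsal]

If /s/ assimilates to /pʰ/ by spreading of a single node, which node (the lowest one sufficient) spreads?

Q-node

The alternation /s/ → [f] changes [labial], [round], [coronal], [anterior], [distributed], [strident] and nothing else.
The smallest constituent containing every changed terminal is Q-node — each of its daughters lacks at least one of the affected features.
If Q-node spreads, every terminal under it takes /pʰ/'s value, producing [f] as observed.
[continuant], [spread glottis] stay as in /s/ although /pʰ/ differs there, so no node dominating them spread; among the remaining candidates Q-node is the lowest that derives the output.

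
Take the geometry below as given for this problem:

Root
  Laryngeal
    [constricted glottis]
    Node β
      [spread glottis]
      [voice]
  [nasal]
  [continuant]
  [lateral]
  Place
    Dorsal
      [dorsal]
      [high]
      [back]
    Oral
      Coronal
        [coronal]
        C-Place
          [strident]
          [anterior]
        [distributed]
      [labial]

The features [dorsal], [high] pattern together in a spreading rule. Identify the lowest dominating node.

[dorsal]: Root → Place → Dorsal → [dorsal].
[high]: Root → Place → Dorsal → [high].
The lowest node appearing on every path is Dorsal; each proper daughter of Dorsal fails to dominate at least one of the listed features.

Dorsal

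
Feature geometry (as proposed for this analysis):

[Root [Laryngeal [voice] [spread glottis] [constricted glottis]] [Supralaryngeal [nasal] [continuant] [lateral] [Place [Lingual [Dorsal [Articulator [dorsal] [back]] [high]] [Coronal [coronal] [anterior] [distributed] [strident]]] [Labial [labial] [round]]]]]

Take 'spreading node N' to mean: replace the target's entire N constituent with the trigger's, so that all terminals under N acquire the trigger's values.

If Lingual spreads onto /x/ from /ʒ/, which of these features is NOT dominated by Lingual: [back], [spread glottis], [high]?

[spread glottis]

Lingual dominates exactly [dorsal], [back], [high], [coronal], [anterior], [distributed], [strident].
Of the listed options, [high], [back] are among these and would be overwritten by spreading Lingual.
[spread glottis] attaches under Laryngeal, not under Lingual, so /x/ retains its own value for [spread glottis].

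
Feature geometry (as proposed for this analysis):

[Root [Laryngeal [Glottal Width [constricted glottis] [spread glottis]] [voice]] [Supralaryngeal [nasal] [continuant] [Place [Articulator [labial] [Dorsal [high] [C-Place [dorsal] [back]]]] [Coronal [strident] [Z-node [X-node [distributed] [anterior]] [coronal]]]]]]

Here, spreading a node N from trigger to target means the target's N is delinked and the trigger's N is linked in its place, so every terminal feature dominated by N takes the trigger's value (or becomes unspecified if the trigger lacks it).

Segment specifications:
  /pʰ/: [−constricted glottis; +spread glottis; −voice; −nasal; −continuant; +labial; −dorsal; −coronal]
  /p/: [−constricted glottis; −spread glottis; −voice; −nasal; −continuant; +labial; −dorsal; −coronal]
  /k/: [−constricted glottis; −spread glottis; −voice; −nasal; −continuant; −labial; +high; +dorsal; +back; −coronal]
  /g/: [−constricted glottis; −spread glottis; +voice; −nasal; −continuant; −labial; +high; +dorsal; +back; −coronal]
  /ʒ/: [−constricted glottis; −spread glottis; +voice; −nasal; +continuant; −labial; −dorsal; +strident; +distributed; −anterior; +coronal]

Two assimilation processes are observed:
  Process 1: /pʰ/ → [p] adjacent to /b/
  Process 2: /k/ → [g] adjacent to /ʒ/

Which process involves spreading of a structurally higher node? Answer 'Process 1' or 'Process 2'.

Process 1 alters [spread glottis]; the lowest dominating node is [spread glottis] (depth 3 from Root).
Process 2: the feature that changes is [voice]; the minimal node is [voice] (depth 2).
[voice] is closer to Root than [spread glottis], so Process 2 spreads the higher node.

Process 2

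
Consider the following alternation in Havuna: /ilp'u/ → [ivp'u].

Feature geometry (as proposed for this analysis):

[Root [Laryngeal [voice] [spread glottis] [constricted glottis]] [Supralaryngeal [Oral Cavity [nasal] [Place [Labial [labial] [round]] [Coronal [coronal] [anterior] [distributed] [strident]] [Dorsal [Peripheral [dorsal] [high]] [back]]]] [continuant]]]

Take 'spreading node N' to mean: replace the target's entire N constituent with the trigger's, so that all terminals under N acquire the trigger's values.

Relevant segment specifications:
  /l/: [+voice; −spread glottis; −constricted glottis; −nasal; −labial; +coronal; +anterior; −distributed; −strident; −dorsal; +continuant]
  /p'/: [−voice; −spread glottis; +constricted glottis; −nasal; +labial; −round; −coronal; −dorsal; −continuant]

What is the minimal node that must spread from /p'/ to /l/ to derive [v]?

Comparing /l/ with its surface form [v], the features that change are [labial], [round], [coronal], [anterior], [distributed], [strident].
The smallest constituent containing every changed terminal is Place — each of its daughters lacks at least one of the affected features.
Spreading Place from /p'/ overwrites each of those terminals with /p'/'s values, yielding exactly [v].
Features on which the two segments disagree outside Place, such as [continuant], [voice], are unchanged — nothing dominating them spread, and Place is the minimal sufficient constituent.

Place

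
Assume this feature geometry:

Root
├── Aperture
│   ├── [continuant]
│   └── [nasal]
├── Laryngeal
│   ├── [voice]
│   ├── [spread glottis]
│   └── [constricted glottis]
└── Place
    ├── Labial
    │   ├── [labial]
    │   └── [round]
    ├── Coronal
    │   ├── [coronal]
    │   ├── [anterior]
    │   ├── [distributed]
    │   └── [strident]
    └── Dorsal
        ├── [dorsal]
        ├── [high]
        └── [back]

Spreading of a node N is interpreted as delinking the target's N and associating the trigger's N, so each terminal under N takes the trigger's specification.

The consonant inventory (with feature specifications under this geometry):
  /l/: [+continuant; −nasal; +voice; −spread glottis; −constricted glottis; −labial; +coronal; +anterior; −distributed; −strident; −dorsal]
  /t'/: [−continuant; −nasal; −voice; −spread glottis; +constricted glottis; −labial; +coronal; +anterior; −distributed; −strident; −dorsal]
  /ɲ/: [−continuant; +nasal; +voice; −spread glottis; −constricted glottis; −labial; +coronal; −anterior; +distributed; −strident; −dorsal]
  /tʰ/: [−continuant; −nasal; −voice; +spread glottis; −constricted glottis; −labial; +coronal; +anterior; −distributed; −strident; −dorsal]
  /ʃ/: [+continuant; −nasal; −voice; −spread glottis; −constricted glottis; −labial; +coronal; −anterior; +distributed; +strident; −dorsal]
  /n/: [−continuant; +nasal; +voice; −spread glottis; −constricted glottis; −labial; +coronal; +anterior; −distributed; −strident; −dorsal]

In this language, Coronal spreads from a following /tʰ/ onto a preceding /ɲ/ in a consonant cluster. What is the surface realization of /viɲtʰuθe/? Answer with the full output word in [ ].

Terminals under Coronal in this geometry: [coronal], [anterior], [distributed], [strident].
After delinking /ɲ/'s Coronal and linking /tʰ/'s, the affected terminals become [+coronal], [+anterior], [−distributed], [−strident]; [continuant], [nasal], [voice], … (outside Coronal) are retained from /ɲ/.
The resulting bundle matches /n/ in the inventory; substituting it for /ɲ/ gives [vintʰuθe].

[vintʰuθe]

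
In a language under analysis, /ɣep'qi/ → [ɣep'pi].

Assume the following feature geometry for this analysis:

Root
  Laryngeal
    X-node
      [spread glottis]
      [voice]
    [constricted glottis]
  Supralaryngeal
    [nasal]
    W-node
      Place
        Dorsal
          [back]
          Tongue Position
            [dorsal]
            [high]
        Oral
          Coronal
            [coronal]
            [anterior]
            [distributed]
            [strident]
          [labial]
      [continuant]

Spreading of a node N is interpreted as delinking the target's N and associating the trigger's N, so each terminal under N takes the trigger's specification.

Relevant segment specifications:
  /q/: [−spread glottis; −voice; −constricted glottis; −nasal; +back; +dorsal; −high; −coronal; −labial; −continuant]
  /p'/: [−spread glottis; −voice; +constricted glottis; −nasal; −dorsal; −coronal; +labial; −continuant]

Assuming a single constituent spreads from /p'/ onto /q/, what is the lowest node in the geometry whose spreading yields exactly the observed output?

Place

Comparing /q/ with its surface form [p], the features that change are [labial], [dorsal], [high], [back].
Tracing each changed feature up the tree, the paths first meet at Place; any lower node misses at least one of them.
If Place spreads, every terminal under it takes /p'/'s value, producing [p] as observed.
[constricted glottis], a feature on which the two segments disagree outside Place, is unchanged — nothing dominating it spread, and Place is the minimal sufficient constituent.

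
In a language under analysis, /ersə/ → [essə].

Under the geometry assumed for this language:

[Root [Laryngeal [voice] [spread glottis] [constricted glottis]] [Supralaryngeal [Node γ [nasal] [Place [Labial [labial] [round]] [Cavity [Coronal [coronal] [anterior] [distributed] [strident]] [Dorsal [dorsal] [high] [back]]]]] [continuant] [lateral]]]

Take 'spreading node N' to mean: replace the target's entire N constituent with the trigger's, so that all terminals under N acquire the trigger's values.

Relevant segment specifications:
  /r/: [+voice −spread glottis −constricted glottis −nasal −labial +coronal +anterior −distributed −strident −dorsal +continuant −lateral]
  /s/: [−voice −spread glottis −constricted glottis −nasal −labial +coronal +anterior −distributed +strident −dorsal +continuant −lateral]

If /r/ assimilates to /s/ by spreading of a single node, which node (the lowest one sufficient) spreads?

Root

The alternation /r/ → [s] changes [voice], [strident] and nothing else.
The smallest constituent containing every changed terminal is Root — each of its daughters lacks at least one of the affected features.
Spreading Root from /s/ overwrites each of those terminals with /s/'s values, yielding exactly [s].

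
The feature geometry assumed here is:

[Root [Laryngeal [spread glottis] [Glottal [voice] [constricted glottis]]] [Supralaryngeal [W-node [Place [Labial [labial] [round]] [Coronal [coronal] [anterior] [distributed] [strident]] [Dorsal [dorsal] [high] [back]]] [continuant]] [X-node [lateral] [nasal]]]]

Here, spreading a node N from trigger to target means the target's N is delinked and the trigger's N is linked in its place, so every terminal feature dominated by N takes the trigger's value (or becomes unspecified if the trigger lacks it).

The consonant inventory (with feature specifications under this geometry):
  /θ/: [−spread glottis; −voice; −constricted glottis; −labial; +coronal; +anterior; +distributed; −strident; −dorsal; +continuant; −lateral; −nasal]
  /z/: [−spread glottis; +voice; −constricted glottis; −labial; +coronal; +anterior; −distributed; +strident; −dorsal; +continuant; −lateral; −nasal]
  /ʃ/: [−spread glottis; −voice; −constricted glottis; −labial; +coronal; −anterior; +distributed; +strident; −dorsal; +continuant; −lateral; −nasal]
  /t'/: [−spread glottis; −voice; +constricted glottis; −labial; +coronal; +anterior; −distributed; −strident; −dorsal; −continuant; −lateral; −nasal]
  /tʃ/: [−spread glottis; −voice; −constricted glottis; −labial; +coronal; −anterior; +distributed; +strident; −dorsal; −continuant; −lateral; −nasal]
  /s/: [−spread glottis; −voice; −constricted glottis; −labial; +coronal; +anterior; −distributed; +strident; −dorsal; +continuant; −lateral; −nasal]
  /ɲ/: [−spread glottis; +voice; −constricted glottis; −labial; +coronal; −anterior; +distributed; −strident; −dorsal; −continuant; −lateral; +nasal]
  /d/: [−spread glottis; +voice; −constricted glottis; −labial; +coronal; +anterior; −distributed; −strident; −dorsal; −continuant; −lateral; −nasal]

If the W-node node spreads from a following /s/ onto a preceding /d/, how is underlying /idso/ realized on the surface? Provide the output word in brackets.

[izso]

The W-node node dominates the terminals [labial], [round], [coronal], [anterior], [distributed], [strident], [dorsal], [high], [back], [continuant].
Spreading W-node from /s/ onto /d/ replaces those values with /s/'s: [−labial], [+coronal], [+anterior], [−distributed], [+strident], [−dorsal], [+continuant]. Features outside W-node ([spread glottis], [voice], [constricted glottis], …) stay as in /d/.
Among the inventory, only /z/ has exactly this specification, giving the surface form [izso].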